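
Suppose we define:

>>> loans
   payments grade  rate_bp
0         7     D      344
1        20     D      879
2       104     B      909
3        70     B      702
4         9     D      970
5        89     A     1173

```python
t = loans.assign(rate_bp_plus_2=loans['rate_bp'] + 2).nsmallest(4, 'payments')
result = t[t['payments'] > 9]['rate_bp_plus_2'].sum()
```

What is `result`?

1585

add column rate_bp_plus_2 = loans['rate_bp'] + 2:
   payments grade  rate_bp  rate_bp_plus_2
0         7     D      344             346
1        20     D      879             881
2       104     B      909             911
3        70     B      702             704
4         9     D      970             972
5        89     A     1173            1175
take 4 rows with smallest payments:
   payments grade  rate_bp  rate_bp_plus_2
0         7     D      344             346
4         9     D      970             972
1        20     D      879             881
3        70     B      702             704
filter rows where payments > 9:
   payments grade  rate_bp  rate_bp_plus_2
1        20     D      879             881
3        70     B      702             704
Then the sum of column 'rate_bp_plus_2': 1585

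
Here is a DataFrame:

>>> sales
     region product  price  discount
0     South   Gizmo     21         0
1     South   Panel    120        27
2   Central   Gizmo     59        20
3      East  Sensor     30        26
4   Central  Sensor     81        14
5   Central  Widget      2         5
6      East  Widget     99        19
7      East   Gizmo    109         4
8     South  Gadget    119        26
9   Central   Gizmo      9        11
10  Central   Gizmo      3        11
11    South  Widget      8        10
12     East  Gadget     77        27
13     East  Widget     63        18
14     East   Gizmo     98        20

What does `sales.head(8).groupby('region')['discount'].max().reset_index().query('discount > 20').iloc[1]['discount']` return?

27

take first 8 rows:
    region product  price  discount
0    South   Gizmo     21         0
1    South   Panel    120        27
2  Central   Gizmo     59        20
3     East  Sensor     30        26
4  Central  Sensor     81        14
5  Central  Widget      2         5
6     East  Widget     99        19
7     East   Gizmo    109         4
group by region, max of discount:
region
Central    20
East       26
South      27
Name: discount, dtype: int64
reset_index():
    region  discount
0  Central        20
1     East        26
2    South        27
filter rows where discount > 20:
  region  discount
1   East        26
2  South        27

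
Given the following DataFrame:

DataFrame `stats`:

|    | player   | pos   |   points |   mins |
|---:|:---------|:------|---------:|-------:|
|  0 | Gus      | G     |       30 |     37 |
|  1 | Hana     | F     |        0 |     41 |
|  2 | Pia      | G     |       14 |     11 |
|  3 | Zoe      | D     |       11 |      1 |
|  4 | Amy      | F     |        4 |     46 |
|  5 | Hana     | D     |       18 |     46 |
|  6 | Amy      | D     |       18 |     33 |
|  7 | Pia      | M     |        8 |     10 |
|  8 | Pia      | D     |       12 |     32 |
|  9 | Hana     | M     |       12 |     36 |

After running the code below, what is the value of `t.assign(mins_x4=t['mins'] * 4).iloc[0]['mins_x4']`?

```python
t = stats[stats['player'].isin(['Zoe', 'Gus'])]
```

148

filter rows where player in ['Zoe', 'Gus']:
  player pos  points  mins
0    Gus   G      30    37
3    Zoe   D      11     1
add column mins_x4 = t['mins'] * 4:
  player pos  points  mins  mins_x4
0    Gus   G      30    37      148
3    Zoe   D      11     1        4
Finally, value at position 0, column 'mins_x4' = 148.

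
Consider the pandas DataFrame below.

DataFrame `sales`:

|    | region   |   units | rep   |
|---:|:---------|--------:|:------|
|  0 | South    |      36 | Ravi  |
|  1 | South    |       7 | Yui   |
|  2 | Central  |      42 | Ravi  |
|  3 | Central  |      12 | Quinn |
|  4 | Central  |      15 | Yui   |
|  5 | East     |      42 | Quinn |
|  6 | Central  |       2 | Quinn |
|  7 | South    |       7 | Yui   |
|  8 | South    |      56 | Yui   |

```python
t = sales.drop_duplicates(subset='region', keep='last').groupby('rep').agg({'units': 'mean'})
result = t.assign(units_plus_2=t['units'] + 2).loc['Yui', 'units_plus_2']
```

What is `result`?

58.0

drop duplicate region (keep=last):
    region  units    rep
5     East     42  Quinn
6  Central      2  Quinn
8    South     56    Yui
group by rep, mean of units:
       units
rep         
Quinn   22.0
Yui     56.0
add column units_plus_2 = t['units'] + 2:
       units  units_plus_2
rep                       
Quinn   22.0          24.0
Yui     56.0          58.0
Then the value at row 'Yui', column 'units_plus_2': 58.0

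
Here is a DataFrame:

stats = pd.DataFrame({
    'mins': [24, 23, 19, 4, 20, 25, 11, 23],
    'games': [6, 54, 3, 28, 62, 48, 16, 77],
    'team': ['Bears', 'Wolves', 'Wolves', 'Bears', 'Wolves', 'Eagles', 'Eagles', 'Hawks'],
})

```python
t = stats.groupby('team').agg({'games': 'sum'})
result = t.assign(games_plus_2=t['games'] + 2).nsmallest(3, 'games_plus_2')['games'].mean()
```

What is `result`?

group by team, sum of games:
        games
team         
Bears      34
Eagles     64
Hawks      77
Wolves    119
add column games_plus_2 = t['games'] + 2:
        games  games_plus_2
team                       
Bears      34            36
Eagles     64            66
Hawks      77            79
Wolves    119           121
take 3 rows with smallest games_plus_2:
        games  games_plus_2
team                       
Bears      34            36
Eagles     64            66
Hawks      77            79
Finally, mean of column 'games' = 58.3333333333.

58.3333333333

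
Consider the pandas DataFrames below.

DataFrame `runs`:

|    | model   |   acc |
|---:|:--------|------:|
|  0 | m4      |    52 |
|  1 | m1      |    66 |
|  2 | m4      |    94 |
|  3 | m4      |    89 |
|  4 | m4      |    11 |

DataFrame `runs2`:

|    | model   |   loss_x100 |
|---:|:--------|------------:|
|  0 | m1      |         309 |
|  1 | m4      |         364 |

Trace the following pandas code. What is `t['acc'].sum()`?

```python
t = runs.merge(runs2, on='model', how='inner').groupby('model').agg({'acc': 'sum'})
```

merge on 'model' (how='inner') → 5 rows:
  model  acc  loss_x100
0    m4   52        364
1    m1   66        309
2    m4   94        364
3    m4   89        364
4    m4   11        364
group by model, sum of acc:
       acc
model     
m1      66
m4     246
Then the sum of column 'acc': 312

312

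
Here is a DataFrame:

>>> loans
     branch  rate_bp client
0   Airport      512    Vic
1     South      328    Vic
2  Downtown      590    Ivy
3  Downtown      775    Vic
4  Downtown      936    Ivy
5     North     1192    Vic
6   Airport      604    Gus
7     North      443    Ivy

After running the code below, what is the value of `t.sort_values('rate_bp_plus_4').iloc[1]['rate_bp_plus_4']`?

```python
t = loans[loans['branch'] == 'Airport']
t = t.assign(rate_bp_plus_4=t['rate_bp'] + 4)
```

608

filter rows where branch == 'Airport':
    branch  rate_bp client
0  Airport      512    Vic
6  Airport      604    Gus
add column rate_bp_plus_4 = t['rate_bp'] + 4:
    branch  rate_bp client  rate_bp_plus_4
0  Airport      512    Vic             516
6  Airport      604    Gus             608
sort by rate_bp_plus_4:
    branch  rate_bp client  rate_bp_plus_4
0  Airport      512    Vic             516
6  Airport      604    Gus             608
Taking the value at position 1, column 'rate_bp_plus_4' gives 608.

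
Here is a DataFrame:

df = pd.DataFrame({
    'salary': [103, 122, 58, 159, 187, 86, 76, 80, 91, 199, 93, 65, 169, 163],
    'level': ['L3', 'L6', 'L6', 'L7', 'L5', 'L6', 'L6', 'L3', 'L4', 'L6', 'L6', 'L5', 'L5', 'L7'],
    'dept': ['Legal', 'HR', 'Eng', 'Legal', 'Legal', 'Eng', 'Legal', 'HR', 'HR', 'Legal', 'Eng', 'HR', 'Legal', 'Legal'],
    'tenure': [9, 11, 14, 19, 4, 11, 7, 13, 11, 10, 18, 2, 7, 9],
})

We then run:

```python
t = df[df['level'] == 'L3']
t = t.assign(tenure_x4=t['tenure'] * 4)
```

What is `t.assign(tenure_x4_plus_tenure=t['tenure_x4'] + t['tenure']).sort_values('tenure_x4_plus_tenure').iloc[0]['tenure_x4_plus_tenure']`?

45

filter rows where level == 'L3':
   salary level   dept  tenure
0     103    L3  Legal       9
7      80    L3     HR      13
add column tenure_x4 = t['tenure'] * 4:
   salary level   dept  tenure  tenure_x4
0     103    L3  Legal       9         36
7      80    L3     HR      13         52
add column tenure_x4_plus_tenure = t['tenure_x4'] + t['tenure']:
   salary level   dept  tenure  tenure_x4  tenure_x4_plus_tenure
0     103    L3  Legal       9         36                     45
7      80    L3     HR      13         52                     65
sort by tenure_x4_plus_tenure:
   salary level   dept  tenure  tenure_x4  tenure_x4_plus_tenure
0     103    L3  Legal       9         36                     45
7      80    L3     HR      13         52                     65
value at position 0, column 'tenure_x4_plus_tenure' → 45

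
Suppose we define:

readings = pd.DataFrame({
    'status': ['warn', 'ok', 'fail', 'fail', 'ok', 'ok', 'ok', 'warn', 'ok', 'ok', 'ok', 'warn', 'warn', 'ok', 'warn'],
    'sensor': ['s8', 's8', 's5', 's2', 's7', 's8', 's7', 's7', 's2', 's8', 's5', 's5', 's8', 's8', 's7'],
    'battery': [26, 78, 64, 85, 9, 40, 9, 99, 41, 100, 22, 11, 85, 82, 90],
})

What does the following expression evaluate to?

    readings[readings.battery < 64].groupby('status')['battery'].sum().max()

121

filter rows where battery < 64:
   status sensor  battery
0    warn     s8       26
4      ok     s7        9
5      ok     s8       40
6      ok     s7        9
8      ok     s2       41
10     ok     s5       22
11   warn     s5       11
group by status, sum of battery:
status
ok      121
warn     37
Name: battery, dtype: int64
max of the resulting series → 121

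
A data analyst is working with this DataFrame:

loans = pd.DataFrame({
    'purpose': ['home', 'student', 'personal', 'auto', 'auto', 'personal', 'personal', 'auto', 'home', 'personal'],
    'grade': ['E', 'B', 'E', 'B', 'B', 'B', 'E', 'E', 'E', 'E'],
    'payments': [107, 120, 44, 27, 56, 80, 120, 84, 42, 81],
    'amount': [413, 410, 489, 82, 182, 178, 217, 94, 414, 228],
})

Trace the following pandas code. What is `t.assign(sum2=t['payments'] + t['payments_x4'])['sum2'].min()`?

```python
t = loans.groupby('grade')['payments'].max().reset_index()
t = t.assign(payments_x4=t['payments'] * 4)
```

group by grade, max of payments:
grade
B    120
E    120
Name: payments, dtype: int64
reset_index():
  grade  payments
0     B       120
1     E       120
add column payments_x4 = t['payments'] * 4:
  grade  payments  payments_x4
0     B       120          480
1     E       120          480
add column sum2 = t['payments'] + t['payments_x4']:
  grade  payments  payments_x4  sum2
0     B       120          480   600
1     E       120          480   600

600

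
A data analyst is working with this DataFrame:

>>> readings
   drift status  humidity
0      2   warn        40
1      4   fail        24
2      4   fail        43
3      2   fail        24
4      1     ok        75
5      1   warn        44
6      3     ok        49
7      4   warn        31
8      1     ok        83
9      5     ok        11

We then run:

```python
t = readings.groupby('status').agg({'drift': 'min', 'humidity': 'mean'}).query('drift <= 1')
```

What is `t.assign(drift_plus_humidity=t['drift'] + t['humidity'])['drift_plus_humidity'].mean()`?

47.4166666667

group by status: min(drift), mean(humidity):
        drift   humidity
status                  
fail        2  30.333333
ok          1  54.500000
warn        1  38.333333
filter rows where drift <= 1:
        drift   humidity
status                  
ok          1  54.500000
warn        1  38.333333
add column drift_plus_humidity = t['drift'] + t['humidity']:
        drift   humidity  drift_plus_humidity
status                                       
ok          1  54.500000            55.500000
warn        1  38.333333            39.333333
Reading off the mean of column 'drift_plus_humidity', we get 47.4166666667.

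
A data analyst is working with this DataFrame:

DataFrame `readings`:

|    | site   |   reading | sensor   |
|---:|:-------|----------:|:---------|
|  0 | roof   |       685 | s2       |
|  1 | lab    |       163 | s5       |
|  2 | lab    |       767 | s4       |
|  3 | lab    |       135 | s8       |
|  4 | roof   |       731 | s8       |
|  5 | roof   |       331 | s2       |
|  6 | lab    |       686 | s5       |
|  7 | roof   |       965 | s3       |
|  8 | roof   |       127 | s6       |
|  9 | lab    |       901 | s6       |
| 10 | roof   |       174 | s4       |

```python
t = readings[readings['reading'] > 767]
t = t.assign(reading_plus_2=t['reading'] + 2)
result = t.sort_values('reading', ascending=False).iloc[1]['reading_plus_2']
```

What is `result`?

903

filter rows where reading > 767:
   site  reading sensor
7  roof      965     s3
9   lab      901     s6
add column reading_plus_2 = t['reading'] + 2:
   site  reading sensor  reading_plus_2
7  roof      965     s3             967
9   lab      901     s6             903
sort by reading descending:
   site  reading sensor  reading_plus_2
7  roof      965     s3             967
9   lab      901     s6             903
value at position 1, column 'reading_plus_2' → 903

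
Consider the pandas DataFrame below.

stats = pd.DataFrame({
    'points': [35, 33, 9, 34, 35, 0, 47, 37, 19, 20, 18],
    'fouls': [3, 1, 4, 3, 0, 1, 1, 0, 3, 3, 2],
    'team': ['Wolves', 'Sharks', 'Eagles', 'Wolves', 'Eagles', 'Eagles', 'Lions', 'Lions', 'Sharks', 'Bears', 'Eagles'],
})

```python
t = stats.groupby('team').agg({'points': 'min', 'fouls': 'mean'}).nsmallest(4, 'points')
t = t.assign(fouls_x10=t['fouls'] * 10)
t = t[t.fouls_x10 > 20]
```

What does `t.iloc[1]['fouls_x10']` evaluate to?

30.0

group by team: min(points), mean(fouls):
        points  fouls
team                 
Bears       20   3.00
Eagles       0   1.75
Lions       37   0.50
Sharks      19   2.00
Wolves      34   3.00
take 4 rows with smallest points:
        points  fouls
team                 
Eagles       0   1.75
Sharks      19   2.00
Bears       20   3.00
Wolves      34   3.00
add column fouls_x10 = t['fouls'] * 10:
        points  fouls  fouls_x10
team                            
Eagles       0   1.75       17.5
Sharks      19   2.00       20.0
Bears       20   3.00       30.0
Wolves      34   3.00       30.0
filter rows where fouls_x10 > 20:
        points  fouls  fouls_x10
team                            
Bears       20    3.0       30.0
Wolves      34    3.0       30.0
value at position 1, column 'fouls_x10' → 30.0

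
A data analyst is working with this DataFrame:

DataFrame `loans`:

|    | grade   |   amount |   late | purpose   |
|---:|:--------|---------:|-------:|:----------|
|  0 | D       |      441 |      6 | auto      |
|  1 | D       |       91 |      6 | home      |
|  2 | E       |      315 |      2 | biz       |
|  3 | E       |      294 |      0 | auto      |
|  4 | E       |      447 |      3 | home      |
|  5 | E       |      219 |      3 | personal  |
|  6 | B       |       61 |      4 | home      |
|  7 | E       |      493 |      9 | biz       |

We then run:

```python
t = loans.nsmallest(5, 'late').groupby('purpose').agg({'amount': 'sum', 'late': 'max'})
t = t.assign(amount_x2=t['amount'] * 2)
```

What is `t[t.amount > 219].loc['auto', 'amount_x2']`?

588

take 5 rows with smallest late:
  grade  amount  late   purpose
3     E     294     0      auto
2     E     315     2       biz
4     E     447     3      home
5     E     219     3  personal
6     B      61     4      home
group by purpose: sum(amount), max(late):
          amount  late
purpose               
auto         294     0
biz          315     2
home         508     4
personal     219     3
add column amount_x2 = t['amount'] * 2:
          amount  late  amount_x2
purpose                          
auto         294     0        588
biz          315     2        630
home         508     4       1016
personal     219     3        438
filter rows where amount > 219:
         amount  late  amount_x2
purpose                         
auto        294     0        588
biz         315     2        630
home        508     4       1016
Finally, value at row 'auto', column 'amount_x2' = 588.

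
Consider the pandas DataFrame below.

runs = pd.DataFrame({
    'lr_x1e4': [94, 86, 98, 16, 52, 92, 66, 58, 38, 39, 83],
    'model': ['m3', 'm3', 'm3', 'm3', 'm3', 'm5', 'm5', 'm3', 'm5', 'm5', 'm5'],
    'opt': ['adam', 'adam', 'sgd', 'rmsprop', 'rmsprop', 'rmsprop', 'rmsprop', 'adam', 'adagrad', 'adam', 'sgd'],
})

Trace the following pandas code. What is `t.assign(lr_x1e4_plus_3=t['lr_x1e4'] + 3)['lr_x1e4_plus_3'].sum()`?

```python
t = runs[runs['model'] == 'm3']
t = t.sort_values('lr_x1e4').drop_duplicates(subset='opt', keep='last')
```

filter rows where model == 'm3':
   lr_x1e4 model      opt
0       94    m3     adam
1       86    m3     adam
2       98    m3      sgd
3       16    m3  rmsprop
4       52    m3  rmsprop
7       58    m3     adam
sort by lr_x1e4:
   lr_x1e4 model      opt
3       16    m3  rmsprop
4       52    m3  rmsprop
7       58    m3     adam
1       86    m3     adam
0       94    m3     adam
2       98    m3      sgd
drop duplicate opt (keep=last):
   lr_x1e4 model      opt
4       52    m3  rmsprop
0       94    m3     adam
2       98    m3      sgd
add column lr_x1e4_plus_3 = t['lr_x1e4'] + 3:
   lr_x1e4 model      opt  lr_x1e4_plus_3
4       52    m3  rmsprop              55
0       94    m3     adam              97
2       98    m3      sgd             101

253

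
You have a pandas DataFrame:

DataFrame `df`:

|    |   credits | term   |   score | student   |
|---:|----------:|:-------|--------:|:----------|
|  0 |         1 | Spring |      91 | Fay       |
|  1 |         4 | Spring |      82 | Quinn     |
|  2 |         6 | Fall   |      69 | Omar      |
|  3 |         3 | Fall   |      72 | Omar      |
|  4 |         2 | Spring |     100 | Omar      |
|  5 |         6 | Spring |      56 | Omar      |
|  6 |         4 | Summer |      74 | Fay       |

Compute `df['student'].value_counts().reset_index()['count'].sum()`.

value_counts of student:
student
Omar     4
Fay      2
Quinn    1
Name: count, dtype: int64
reset_index():
  student  count
0    Omar      4
1     Fay      2
2   Quinn      1

7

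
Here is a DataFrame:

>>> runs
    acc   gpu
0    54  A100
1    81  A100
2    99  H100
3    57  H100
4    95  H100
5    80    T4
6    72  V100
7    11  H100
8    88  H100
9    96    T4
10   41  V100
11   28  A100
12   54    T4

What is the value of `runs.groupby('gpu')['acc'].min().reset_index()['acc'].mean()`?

group by gpu, min of acc:
gpu
A100    28
H100    11
T4      54
V100    41
Name: acc, dtype: int64
reset_index():
    gpu  acc
0  A100   28
1  H100   11
2    T4   54
3  V100   41
Hence 33.5.

33.5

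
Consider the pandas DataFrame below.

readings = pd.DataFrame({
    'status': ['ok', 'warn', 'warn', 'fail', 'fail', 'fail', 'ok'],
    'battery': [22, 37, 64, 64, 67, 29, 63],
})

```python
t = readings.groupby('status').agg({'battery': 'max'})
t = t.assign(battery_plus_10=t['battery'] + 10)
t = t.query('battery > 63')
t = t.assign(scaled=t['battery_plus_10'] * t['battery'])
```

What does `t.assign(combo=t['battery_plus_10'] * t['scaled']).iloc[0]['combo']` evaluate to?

397243

group by status, max of battery:
        battery
status         
fail         67
ok           63
warn         64
add column battery_plus_10 = t['battery'] + 10:
        battery  battery_plus_10
status                          
fail         67               77
ok           63               73
warn         64               74
filter rows where battery > 63:
        battery  battery_plus_10
status                          
fail         67               77
warn         64               74
add column scaled = t['battery_plus_10'] * t['battery']:
        battery  battery_plus_10  scaled
status                                  
fail         67               77    5159
warn         64               74    4736
add column combo = t['battery_plus_10'] * t['scaled']:
        battery  battery_plus_10  scaled   combo
status                                          
fail         67               77    5159  397243
warn         64               74    4736  350464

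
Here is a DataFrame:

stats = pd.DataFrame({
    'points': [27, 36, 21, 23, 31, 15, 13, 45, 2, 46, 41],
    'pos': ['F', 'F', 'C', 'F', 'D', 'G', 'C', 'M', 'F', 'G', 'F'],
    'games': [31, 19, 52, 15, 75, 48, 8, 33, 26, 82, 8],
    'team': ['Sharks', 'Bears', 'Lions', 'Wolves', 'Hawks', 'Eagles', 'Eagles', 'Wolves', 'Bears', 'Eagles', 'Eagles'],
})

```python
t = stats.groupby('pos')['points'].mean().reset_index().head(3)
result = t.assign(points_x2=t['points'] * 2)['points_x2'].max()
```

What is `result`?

62.0

group by pos, mean of points:
pos
C    17.0
D    31.0
F    25.8
G    30.5
M    45.0
Name: points, dtype: float64
reset_index():
  pos  points
0   C    17.0
1   D    31.0
2   F    25.8
3   G    30.5
4   M    45.0
take first 3 rows:
  pos  points
0   C    17.0
1   D    31.0
2   F    25.8
add column points_x2 = t['points'] * 2:
  pos  points  points_x2
0   C    17.0       34.0
1   D    31.0       62.0
2   F    25.8       51.6
Reading off the max of column 'points_x2', we get 62.0.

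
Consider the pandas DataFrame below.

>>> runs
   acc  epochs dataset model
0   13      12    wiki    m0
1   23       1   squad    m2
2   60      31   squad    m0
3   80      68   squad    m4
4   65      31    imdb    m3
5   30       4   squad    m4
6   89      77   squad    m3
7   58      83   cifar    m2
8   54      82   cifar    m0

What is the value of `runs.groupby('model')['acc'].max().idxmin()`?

group by model, max of acc:
model
m0    60
m2    58
m3    89
m4    80
Name: acc, dtype: int64
The label with the smallest value is m2.

m2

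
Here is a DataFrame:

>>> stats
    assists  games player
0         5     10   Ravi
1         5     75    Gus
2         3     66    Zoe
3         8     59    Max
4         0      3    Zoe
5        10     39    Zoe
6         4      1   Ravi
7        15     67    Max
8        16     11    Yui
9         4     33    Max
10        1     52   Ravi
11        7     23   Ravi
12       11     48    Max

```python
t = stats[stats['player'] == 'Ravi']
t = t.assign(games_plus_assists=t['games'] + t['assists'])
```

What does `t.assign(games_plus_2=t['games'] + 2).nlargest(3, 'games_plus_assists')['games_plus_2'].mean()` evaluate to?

30.3333333333

filter rows where player == 'Ravi':
    assists  games player
0         5     10   Ravi
6         4      1   Ravi
10        1     52   Ravi
11        7     23   Ravi
add column games_plus_assists = t['games'] + t['assists']:
    assists  games player  games_plus_assists
0         5     10   Ravi                  15
6         4      1   Ravi                   5
10        1     52   Ravi                  53
11        7     23   Ravi                  30
add column games_plus_2 = t['games'] + 2:
    assists  games player  games_plus_assists  games_plus_2
0         5     10   Ravi                  15            12
6         4      1   Ravi                   5             3
10        1     52   Ravi                  53            54
11        7     23   Ravi                  30            25
take 3 rows with largest games_plus_assists:
    assists  games player  games_plus_assists  games_plus_2
10        1     52   Ravi                  53            54
11        7     23   Ravi                  30            25
0         5     10   Ravi                  15            12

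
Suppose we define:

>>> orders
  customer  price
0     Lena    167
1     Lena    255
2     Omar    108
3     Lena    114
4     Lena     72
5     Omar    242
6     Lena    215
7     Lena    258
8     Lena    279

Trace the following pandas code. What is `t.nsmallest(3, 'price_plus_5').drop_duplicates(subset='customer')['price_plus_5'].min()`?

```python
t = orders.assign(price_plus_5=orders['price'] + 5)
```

add column price_plus_5 = orders['price'] + 5:
  customer  price  price_plus_5
0     Lena    167           172
1     Lena    255           260
2     Omar    108           113
3     Lena    114           119
4     Lena     72            77
5     Omar    242           247
6     Lena    215           220
7     Lena    258           263
8     Lena    279           284
take 3 rows with smallest price_plus_5:
  customer  price  price_plus_5
4     Lena     72            77
2     Omar    108           113
3     Lena    114           119
drop duplicate customer (keep=first):
  customer  price  price_plus_5
4     Lena     72            77
2     Omar    108           113
So min() = 77.

77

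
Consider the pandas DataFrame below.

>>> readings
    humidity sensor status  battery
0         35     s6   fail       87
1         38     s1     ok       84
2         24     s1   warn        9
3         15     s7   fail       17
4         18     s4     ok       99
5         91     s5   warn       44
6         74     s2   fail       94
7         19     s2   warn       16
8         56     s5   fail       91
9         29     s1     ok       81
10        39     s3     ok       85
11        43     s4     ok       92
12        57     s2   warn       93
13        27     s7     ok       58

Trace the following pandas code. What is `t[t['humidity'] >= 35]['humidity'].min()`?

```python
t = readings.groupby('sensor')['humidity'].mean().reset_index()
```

35.0

group by sensor, mean of humidity:
sensor
s1    30.333333
s2    50.000000
s3    39.000000
s4    30.500000
s5    73.500000
s6    35.000000
s7    21.000000
Name: humidity, dtype: float64
reset_index():
  sensor   humidity
0     s1  30.333333
1     s2  50.000000
2     s3  39.000000
3     s4  30.500000
4     s5  73.500000
5     s6  35.000000
6     s7  21.000000
filter rows where humidity >= 35:
  sensor  humidity
1     s2      50.0
2     s3      39.0
4     s5      73.5
5     s6      35.0
Taking the min of column 'humidity' gives 35.0.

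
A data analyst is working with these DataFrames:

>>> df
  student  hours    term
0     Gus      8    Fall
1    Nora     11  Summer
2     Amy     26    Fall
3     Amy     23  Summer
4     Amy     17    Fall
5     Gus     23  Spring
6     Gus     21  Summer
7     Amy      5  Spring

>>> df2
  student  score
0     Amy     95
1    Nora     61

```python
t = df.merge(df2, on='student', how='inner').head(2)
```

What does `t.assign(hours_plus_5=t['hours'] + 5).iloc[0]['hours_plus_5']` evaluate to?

16

merge on 'student' (how='inner') → 5 rows:
  student  hours    term  score
0    Nora     11  Summer     61
1     Amy     26    Fall     95
2     Amy     23  Summer     95
3     Amy     17    Fall     95
4     Amy      5  Spring     95
take first 2 rows:
  student  hours    term  score
0    Nora     11  Summer     61
1     Amy     26    Fall     95
add column hours_plus_5 = t['hours'] + 5:
  student  hours    term  score  hours_plus_5
0    Nora     11  Summer     61            16
1     Amy     26    Fall     95            31
Then the value at position 0, column 'hours_plus_5': 16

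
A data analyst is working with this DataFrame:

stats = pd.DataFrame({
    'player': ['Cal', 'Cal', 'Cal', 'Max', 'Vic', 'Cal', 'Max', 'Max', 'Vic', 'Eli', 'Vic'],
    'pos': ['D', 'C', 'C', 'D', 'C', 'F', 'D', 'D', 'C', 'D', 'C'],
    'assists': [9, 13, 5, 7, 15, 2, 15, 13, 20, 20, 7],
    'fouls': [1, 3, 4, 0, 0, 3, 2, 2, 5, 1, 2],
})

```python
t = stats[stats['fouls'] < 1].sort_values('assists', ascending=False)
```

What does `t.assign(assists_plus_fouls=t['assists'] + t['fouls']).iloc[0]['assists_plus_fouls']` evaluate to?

15

filter rows where fouls < 1:
  player pos  assists  fouls
3    Max   D        7      0
4    Vic   C       15      0
sort by assists descending:
  player pos  assists  fouls
4    Vic   C       15      0
3    Max   D        7      0
add column assists_plus_fouls = t['assists'] + t['fouls']:
  player pos  assists  fouls  assists_plus_fouls
4    Vic   C       15      0                  15
3    Max   D        7      0                   7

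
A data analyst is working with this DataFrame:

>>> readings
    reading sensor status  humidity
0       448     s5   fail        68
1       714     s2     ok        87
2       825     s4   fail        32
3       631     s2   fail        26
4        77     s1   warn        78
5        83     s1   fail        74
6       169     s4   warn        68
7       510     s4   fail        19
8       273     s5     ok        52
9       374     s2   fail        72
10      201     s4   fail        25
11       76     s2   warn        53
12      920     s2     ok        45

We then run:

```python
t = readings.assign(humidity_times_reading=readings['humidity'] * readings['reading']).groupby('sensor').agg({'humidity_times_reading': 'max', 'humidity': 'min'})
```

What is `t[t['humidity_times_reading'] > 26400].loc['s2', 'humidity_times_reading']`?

62118

add column humidity_times_reading = readings['humidity'] * readings['reading']:
    reading sensor status  humidity  humidity_times_reading
0       448     s5   fail        68                   30464
1       714     s2     ok        87                   62118
2       825     s4   fail        32                   26400
3       631     s2   fail        26                   16406
4        77     s1   warn        78                    6006
5        83     s1   fail        74                    6142
6       169     s4   warn        68                   11492
7       510     s4   fail        19                    9690
8       273     s5     ok        52                   14196
9       374     s2   fail        72                   26928
10      201     s4   fail        25                    5025
11       76     s2   warn        53                    4028
12      920     s2     ok        45                   41400
group by sensor: max(humidity_times_reading), min(humidity):
        humidity_times_reading  humidity
sensor                                  
s1                        6142        74
s2                       62118        26
s4                       26400        19
s5                       30464        52
filter rows where humidity_times_reading > 26400:
        humidity_times_reading  humidity
sensor                                  
s2                       62118        26
s5                       30464        52
Taking the value at row 's2', column 'humidity_times_reading' gives 62118.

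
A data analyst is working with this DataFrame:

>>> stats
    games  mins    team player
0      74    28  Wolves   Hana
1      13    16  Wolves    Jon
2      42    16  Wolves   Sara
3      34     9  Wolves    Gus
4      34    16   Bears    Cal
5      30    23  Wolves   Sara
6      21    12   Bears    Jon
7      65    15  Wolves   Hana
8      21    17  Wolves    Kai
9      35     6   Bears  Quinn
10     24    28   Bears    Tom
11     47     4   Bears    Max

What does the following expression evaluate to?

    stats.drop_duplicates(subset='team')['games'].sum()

108

drop duplicate team (keep=first):
   games  mins    team player
0     74    28  Wolves   Hana
4     34    16   Bears    Cal
Finally, sum of column 'games' = 108.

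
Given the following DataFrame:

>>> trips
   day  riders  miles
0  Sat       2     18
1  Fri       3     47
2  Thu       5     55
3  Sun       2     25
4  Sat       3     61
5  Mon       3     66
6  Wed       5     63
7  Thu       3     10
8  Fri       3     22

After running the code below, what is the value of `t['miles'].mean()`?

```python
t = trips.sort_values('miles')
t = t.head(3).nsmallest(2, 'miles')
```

sort by miles:
   day  riders  miles
7  Thu       3     10
0  Sat       2     18
8  Fri       3     22
3  Sun       2     25
1  Fri       3     47
2  Thu       5     55
4  Sat       3     61
6  Wed       5     63
5  Mon       3     66
take first 3 rows:
   day  riders  miles
7  Thu       3     10
0  Sat       2     18
8  Fri       3     22
take 2 rows with smallest miles:
   day  riders  miles
7  Thu       3     10
0  Sat       2     18

14.0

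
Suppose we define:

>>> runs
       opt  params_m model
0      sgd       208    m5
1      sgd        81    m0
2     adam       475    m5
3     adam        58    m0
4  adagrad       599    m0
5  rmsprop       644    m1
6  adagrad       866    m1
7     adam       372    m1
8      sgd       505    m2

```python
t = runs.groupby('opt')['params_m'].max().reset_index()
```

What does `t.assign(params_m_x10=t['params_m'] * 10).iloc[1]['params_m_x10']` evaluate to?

4750

group by opt, max of params_m:
opt
adagrad    866
adam       475
rmsprop    644
sgd        505
Name: params_m, dtype: int64
reset_index():
       opt  params_m
0  adagrad       866
1     adam       475
2  rmsprop       644
3      sgd       505
add column params_m_x10 = t['params_m'] * 10:
       opt  params_m  params_m_x10
0  adagrad       866          8660
1     adam       475          4750
2  rmsprop       644          6440
3      sgd       505          5050
Then the value at position 1, column 'params_m_x10': 4750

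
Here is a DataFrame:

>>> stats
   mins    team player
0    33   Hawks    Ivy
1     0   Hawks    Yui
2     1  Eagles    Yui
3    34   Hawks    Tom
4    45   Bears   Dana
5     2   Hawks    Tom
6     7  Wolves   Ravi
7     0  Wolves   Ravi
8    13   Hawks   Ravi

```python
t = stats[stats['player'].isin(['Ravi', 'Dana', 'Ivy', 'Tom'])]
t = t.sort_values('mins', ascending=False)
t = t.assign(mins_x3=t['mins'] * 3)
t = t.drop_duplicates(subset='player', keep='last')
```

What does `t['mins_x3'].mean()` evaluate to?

filter rows where player in ['Ravi', 'Dana', 'Ivy', 'Tom']:
   mins    team player
0    33   Hawks    Ivy
3    34   Hawks    Tom
4    45   Bears   Dana
5     2   Hawks    Tom
6     7  Wolves   Ravi
7     0  Wolves   Ravi
8    13   Hawks   Ravi
sort by mins descending:
   mins    team player
4    45   Bears   Dana
3    34   Hawks    Tom
0    33   Hawks    Ivy
8    13   Hawks   Ravi
6     7  Wolves   Ravi
5     2   Hawks    Tom
7     0  Wolves   Ravi
add column mins_x3 = t['mins'] * 3:
   mins    team player  mins_x3
4    45   Bears   Dana      135
3    34   Hawks    Tom      102
0    33   Hawks    Ivy       99
8    13   Hawks   Ravi       39
6     7  Wolves   Ravi       21
5     2   Hawks    Tom        6
7     0  Wolves   Ravi        0
drop duplicate player (keep=last):
   mins    team player  mins_x3
4    45   Bears   Dana      135
0    33   Hawks    Ivy       99
5     2   Hawks    Tom        6
7     0  Wolves   Ravi        0
Taking the mean of column 'mins_x3' gives 60.0.

60.0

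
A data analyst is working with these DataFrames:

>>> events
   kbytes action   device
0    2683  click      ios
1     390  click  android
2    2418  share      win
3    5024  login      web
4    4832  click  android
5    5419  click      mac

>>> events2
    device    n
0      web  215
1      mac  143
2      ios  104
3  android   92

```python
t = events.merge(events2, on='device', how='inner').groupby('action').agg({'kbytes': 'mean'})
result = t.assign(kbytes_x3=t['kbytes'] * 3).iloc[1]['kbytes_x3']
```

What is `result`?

merge on 'device' (how='inner') → 5 rows:
   kbytes action   device    n
0    2683  click      ios  104
1     390  click  android   92
2    5024  login      web  215
3    4832  click  android   92
4    5419  click      mac  143
group by action, mean of kbytes:
        kbytes
action        
click   3331.0
login   5024.0
add column kbytes_x3 = t['kbytes'] * 3:
        kbytes  kbytes_x3
action                   
click   3331.0     9993.0
login   5024.0    15072.0
Taking the value at position 1, column 'kbytes_x3' gives 15072.0.

15072.0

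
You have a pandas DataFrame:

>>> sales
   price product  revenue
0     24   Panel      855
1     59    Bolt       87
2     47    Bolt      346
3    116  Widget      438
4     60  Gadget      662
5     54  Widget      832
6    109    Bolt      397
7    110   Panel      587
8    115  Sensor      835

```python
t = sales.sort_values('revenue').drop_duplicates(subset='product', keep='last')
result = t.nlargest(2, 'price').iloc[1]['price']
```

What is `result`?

109

sort by revenue:
   price product  revenue
1     59    Bolt       87
2     47    Bolt      346
6    109    Bolt      397
3    116  Widget      438
7    110   Panel      587
4     60  Gadget      662
5     54  Widget      832
8    115  Sensor      835
0     24   Panel      855
drop duplicate product (keep=last):
   price product  revenue
6    109    Bolt      397
4     60  Gadget      662
5     54  Widget      832
8    115  Sensor      835
0     24   Panel      855
take 2 rows with largest price:
   price product  revenue
8    115  Sensor      835
6    109    Bolt      397
Hence 109.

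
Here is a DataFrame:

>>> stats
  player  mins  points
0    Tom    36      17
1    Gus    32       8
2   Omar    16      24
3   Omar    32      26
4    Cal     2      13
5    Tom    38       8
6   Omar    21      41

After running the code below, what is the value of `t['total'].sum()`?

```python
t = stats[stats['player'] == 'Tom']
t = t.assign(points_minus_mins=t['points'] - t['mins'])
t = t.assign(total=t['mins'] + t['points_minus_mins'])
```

filter rows where player == 'Tom':
  player  mins  points
0    Tom    36      17
5    Tom    38       8
add column points_minus_mins = t['points'] - t['mins']:
  player  mins  points  points_minus_mins
0    Tom    36      17                -19
5    Tom    38       8                -30
add column total = t['mins'] + t['points_minus_mins']:
  player  mins  points  points_minus_mins  total
0    Tom    36      17                -19     17
5    Tom    38       8                -30      8
So sum() = 25.

25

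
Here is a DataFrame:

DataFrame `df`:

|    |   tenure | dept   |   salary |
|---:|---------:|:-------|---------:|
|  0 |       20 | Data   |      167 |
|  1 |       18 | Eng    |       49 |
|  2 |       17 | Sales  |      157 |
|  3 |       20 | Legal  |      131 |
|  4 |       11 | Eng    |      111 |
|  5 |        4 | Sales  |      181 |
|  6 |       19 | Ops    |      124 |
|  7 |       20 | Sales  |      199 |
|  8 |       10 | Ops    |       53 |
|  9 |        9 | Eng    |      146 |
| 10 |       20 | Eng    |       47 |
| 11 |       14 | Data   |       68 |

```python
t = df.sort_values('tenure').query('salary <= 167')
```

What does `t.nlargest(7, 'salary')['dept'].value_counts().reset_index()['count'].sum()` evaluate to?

7

sort by tenure:
    tenure   dept  salary
5        4  Sales     181
9        9    Eng     146
8       10    Ops      53
4       11    Eng     111
11      14   Data      68
2       17  Sales     157
1       18    Eng      49
6       19    Ops     124
0       20   Data     167
3       20  Legal     131
7       20  Sales     199
10      20    Eng      47
filter rows where salary <= 167:
    tenure   dept  salary
9        9    Eng     146
8       10    Ops      53
4       11    Eng     111
11      14   Data      68
2       17  Sales     157
1       18    Eng      49
6       19    Ops     124
0       20   Data     167
3       20  Legal     131
10      20    Eng      47
take 7 rows with largest salary:
    tenure   dept  salary
0       20   Data     167
2       17  Sales     157
9        9    Eng     146
3       20  Legal     131
6       19    Ops     124
4       11    Eng     111
11      14   Data      68
value_counts of dept:
dept
Data     2
Eng      2
Sales    1
Legal    1
Ops      1
Name: count, dtype: int64
reset_index():
    dept  count
0   Data      2
1    Eng      2
2  Sales      1
3  Legal      1
4    Ops      1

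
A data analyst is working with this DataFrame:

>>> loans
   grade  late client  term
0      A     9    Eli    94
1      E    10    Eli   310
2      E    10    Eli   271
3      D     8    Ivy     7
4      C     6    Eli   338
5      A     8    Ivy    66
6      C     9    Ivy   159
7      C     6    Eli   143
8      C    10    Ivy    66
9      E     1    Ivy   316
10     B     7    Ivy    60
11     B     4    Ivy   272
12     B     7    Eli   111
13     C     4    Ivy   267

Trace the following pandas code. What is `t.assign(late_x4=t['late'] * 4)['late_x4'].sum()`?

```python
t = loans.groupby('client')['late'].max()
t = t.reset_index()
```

group by client, max of late:
client
Eli    10
Ivy    10
Name: late, dtype: int64
reset_index():
  client  late
0    Eli    10
1    Ivy    10
add column late_x4 = t['late'] * 4:
  client  late  late_x4
0    Eli    10       40
1    Ivy    10       40

80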